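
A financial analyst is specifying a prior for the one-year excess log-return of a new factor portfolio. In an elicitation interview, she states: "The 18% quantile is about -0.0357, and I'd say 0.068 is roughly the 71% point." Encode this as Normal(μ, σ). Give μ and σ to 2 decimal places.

μ = 0.03, σ = 0.07

For Normal(μ,σ), the p-quantile is μ + z_p·σ. Here z_{0.18} = -0.9154, z_{0.71} = 0.5534.
So -0.0357 = μ − 0.9154σ and 0.068 = μ + 0.5534σ.
Subtracting: σ = (0.068 − -0.0357)/(0.5534 − (-0.9154)) = 0.07.
Then μ = -0.0357 − (-0.9154)·0.07 = 0.03.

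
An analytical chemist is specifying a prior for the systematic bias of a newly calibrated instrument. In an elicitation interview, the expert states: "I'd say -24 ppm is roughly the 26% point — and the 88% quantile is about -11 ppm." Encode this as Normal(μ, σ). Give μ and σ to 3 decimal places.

For Normal(μ,σ), the p-quantile is μ + z_p·σ. Here z_{0.26} = -0.6433, z_{0.88} = 1.175.
So -24 = μ − 0.6433σ and -11 = μ + 1.175σ.
Subtracting: σ = (-11 − -24)/(1.175 − (-0.6433)) = 7.149.
Then μ = -24 − (-0.6433)·7.149 = -19.400.

μ = -19.400, σ = 7.149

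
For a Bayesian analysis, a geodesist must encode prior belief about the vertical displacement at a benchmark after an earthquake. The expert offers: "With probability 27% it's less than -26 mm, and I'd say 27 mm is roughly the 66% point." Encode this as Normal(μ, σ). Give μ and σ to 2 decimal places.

For Normal(μ,σ), the p-quantile is μ + z_p·σ. Here z_{0.27} = -0.6128, z_{0.66} = 0.4125.
So -26 = μ − 0.6128σ and 27 = μ + 0.4125σ.
Subtracting: σ = (27 − -26)/(0.4125 − (-0.6128)) = 51.69.
Then μ = -26 − (-0.6128)·51.69 = 5.68.

μ = 5.68, σ = 51.69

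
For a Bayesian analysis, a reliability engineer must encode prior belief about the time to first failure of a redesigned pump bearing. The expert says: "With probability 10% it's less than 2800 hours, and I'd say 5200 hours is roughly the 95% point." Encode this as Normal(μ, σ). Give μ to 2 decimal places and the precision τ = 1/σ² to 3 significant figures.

μ = 3851.02, τ = 1.49e-06

For Normal(μ,σ), the p-quantile is μ + z_p·σ. Here z_{0.1} = -1.282, z_{0.95} = 1.645.
So 2800 = μ − 1.282σ and 5200 = μ + 1.645σ.
Subtracting: σ = (5200 − 2800)/(1.645 − (-1.282)) = 820.12.
Then μ = 2800 − (-1.282)·820.12 = 3851.02.
Precision τ = 1/σ² = 1/820.1² = 1.49e-06.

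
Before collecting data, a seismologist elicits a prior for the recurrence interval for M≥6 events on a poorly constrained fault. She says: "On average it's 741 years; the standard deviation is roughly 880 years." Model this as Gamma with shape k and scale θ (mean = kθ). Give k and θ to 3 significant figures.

k ≈ 0.709, θ ≈ 1050

For Gamma(k, scale θ): mean = kθ, variance = kθ², so CV = 1/√k.
CV = SD/mean = 880/741 = 1.188, hence k = 1/CV² = 0.709.
Then θ = mean/k = 741/0.709 = 1050.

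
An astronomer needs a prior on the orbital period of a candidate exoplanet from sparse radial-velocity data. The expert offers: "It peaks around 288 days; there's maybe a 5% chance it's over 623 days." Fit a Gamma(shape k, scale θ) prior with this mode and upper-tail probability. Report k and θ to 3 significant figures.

Gamma(k,θ) with k>1 has mode (k−1)θ, so θ = 288/(k−1).
Need P(X < 623) = 0.95 with θ tied to k this way. Start at k = 2, θ = 288: P(X<623) ≈ 0.636.
Too low — raise k to concentrate. Iterating converges to k ≈ 5.63.
Then θ = 288/(5.63−1) ≈ 62.2.

k ≈ 5.63, θ ≈ 62.2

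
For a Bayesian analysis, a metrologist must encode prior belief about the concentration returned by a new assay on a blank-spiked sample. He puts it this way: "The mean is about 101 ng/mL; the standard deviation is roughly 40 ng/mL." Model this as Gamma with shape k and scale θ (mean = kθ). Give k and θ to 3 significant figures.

k ≈ 6.38, θ ≈ 15.8

For Gamma(k, scale θ): mean = kθ, variance = kθ², so CV = 1/√k.
CV = SD/mean = 40/101 = 0.396, hence k = 1/CV² = 6.38.
Then θ = mean/k = 101/6.38 = 15.8.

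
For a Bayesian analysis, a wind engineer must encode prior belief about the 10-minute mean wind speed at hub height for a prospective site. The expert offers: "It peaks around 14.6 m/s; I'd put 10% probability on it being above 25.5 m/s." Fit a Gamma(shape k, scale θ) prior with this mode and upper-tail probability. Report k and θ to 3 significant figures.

Gamma(k,θ) with k>1 has mode (k−1)θ, so θ = 14.6/(k−1).
Need P(X < 25.5) = 0.9 with θ tied to k this way. Start at k = 2, θ = 14.6: P(X<25.5) ≈ 0.521.
Too low — raise k to concentrate. Iterating converges to k ≈ 7.11.
Then θ = 14.6/(7.11−1) ≈ 2.39.

k ≈ 7.11, θ ≈ 2.39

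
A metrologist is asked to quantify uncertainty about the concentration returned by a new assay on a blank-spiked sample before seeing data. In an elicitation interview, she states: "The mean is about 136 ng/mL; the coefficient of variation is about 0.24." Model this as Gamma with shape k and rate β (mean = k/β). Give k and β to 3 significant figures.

For Gamma(k, rate β): mean = k/β, variance = k/β², so CV = 1/√k.
CV = 0.24, hence k = 1/CV² = 17.4.
Then β = k/mean = 17.4/136 = 0.128.

k ≈ 17.4, β ≈ 0.128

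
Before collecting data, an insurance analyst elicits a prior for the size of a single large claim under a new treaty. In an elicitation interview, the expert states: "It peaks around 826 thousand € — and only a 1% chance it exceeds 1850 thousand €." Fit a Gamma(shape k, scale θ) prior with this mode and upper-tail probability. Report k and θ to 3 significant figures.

Gamma(k,θ) with k>1 has mode (k−1)θ, so θ = 826/(k−1).
Need P(X < 1850) = 0.99 with θ tied to k this way. Start at k = 2, θ = 826: P(X<1850) ≈ 0.655.
Too low — raise k to concentrate. Iterating converges to k ≈ 8.39.
Then θ = 826/(8.39−1) ≈ 112.

k ≈ 8.39, θ ≈ 112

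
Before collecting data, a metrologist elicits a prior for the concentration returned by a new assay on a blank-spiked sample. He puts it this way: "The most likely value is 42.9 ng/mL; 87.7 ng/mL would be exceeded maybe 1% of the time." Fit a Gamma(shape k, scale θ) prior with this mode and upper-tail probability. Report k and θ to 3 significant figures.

k ≈ 10.6, θ ≈ 4.48

Gamma(k,θ) with k>1 has mode (k−1)θ, so θ = 42.9/(k−1).
Need P(X < 87.7) = 0.99 with θ tied to k this way. Start at k = 2, θ = 42.9: P(X<87.7) ≈ 0.606.
Too low — raise k to concentrate. Iterating converges to k ≈ 10.6.
Then θ = 42.9/(10.6−1) ≈ 4.48.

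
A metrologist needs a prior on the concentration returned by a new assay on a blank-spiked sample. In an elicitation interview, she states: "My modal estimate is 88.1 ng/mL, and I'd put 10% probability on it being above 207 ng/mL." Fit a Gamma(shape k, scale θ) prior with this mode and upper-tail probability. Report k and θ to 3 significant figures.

Gamma(k,θ) with k>1 has mode (k−1)θ, so θ = 88.1/(k−1).
Need P(X < 207) = 0.9 with θ tied to k this way. Start at k = 2, θ = 88.1: P(X<207) ≈ 0.680.
Too low — raise k to concentrate. Iterating converges to k ≈ 3.64.
Then θ = 88.1/(3.64−1) ≈ 33.4.

k ≈ 3.64, θ ≈ 33.4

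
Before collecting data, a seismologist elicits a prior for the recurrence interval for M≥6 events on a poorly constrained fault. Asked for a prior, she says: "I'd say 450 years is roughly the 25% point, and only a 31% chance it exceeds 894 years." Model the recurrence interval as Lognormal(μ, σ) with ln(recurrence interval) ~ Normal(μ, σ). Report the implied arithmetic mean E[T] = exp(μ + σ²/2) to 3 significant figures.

If T ~ Lognormal(μ,σ) then ln T ~ Normal(μ,σ), so the p-quantile of ln T is μ + z_p·σ.
ln(450) = 6.109 and ln(894) = 6.796; z_{0.25} = -0.6745, z_{0.69} = 0.4959.
σ = (6.796 − 6.109)/(0.4959 − (-0.6745)) = 0.587.
μ = 6.109 − (-0.6745)·0.587 = 6.505.
E[T] = exp(μ + σ²/2) = exp(6.505 + 0.1720) = 794 years.

E[T] ≈ 794 years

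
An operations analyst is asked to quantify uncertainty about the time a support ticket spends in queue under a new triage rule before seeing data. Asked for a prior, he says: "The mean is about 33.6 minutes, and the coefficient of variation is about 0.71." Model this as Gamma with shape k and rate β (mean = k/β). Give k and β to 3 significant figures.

For Gamma(k, rate β): mean = k/β, variance = k/β², so CV = 1/√k.
CV = 0.71, hence k = 1/CV² = 1.98.
Then β = k/mean = 1.98/33.6 = 0.059.

k ≈ 1.98, β ≈ 0.059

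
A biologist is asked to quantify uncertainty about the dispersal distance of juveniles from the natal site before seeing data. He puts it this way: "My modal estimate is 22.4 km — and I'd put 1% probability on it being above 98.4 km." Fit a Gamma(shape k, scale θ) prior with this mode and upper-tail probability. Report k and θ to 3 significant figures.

Gamma(k,θ) with k>1 has mode (k−1)θ, so θ = 22.4/(k−1).
Need P(X < 98.4) = 0.99 with θ tied to k this way. Start at k = 2, θ = 22.4: P(X<98.4) ≈ 0.933.
Too low — raise k to concentrate. Iterating converges to k ≈ 2.86.
Then θ = 22.4/(2.86−1) ≈ 12.

k ≈ 2.86, θ ≈ 12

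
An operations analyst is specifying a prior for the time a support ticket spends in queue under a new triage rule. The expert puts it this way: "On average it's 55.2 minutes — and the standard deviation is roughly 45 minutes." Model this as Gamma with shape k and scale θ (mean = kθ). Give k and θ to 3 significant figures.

k ≈ 1.5, θ ≈ 36.7

For Gamma(k, scale θ): mean = kθ, variance = kθ², so CV = 1/√k.
CV = SD/mean = 45/55.2 = 0.8152, hence k = 1/CV² = 1.5.
Then θ = mean/k = 55.2/1.5 = 36.7.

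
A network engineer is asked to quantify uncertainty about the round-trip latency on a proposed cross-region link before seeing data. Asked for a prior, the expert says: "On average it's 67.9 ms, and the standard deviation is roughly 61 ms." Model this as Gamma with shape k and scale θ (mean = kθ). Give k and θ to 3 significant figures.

For Gamma(k, scale θ): mean = kθ, variance = kθ², so CV = 1/√k.
CV = SD/mean = 61/67.9 = 0.8984, hence k = 1/CV² = 1.24.
Then θ = mean/k = 67.9/1.24 = 54.8.

k ≈ 1.24, θ ≈ 54.8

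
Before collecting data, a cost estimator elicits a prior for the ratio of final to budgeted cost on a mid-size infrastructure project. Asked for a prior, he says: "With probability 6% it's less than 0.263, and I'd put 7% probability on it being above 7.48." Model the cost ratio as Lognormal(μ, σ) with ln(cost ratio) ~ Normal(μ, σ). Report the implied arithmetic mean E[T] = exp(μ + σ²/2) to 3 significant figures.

E[T] ≈ 2.7

If T ~ Lognormal(μ,σ) then ln T ~ Normal(μ,σ), so the p-quantile of ln T is μ + z_p·σ.
ln(0.263) = -1.336 and ln(7.48) = 2.012; z_{0.06} = -1.555, z_{0.93} = 1.476.
σ = (2.012 − -1.336)/(1.476 − (-1.555)) = 1.105.
μ = -1.336 − (-1.555)·1.105 = 0.382.
E[T] = exp(μ + σ²/2) = exp(0.382 + 0.6102) = 2.7.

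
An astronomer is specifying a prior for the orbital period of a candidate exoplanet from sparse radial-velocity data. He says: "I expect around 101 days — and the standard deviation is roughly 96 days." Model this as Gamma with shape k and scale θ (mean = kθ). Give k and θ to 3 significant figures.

k ≈ 1.11, θ ≈ 91.2

For Gamma(k, scale θ): mean = kθ, variance = kθ², so CV = 1/√k.
CV = SD/mean = 96/101 = 0.9505, hence k = 1/CV² = 1.11.
Then θ = mean/k = 101/1.11 = 91.2.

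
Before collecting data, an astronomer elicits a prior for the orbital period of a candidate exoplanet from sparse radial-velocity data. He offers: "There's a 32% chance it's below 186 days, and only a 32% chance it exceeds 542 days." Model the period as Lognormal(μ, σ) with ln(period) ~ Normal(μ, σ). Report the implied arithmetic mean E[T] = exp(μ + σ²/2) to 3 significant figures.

E[T] ≈ 610 days

If T ~ Lognormal(μ,σ) then ln T ~ Normal(μ,σ), so the p-quantile of ln T is μ + z_p·σ.
ln(186) = 5.226 and ln(542) = 6.295; z_{0.32} = -0.4677, z_{0.68} = 0.4677.
σ = (6.295 − 5.226)/(0.4677 − (-0.4677)) = 1.143.
μ = 5.226 − (-0.4677)·1.143 = 5.761.
E[T] = exp(μ + σ²/2) = exp(5.761 + 0.6537) = 610 days.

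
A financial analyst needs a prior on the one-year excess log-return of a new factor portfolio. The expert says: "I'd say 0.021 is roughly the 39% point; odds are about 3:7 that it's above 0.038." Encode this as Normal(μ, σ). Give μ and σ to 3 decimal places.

For Normal(μ,σ), the p-quantile is μ + z_p·σ. Here z_{0.39} = -0.2793, z_{0.7} = 0.5244.
So 0.021 = μ − 0.2793σ and 0.038 = μ + 0.5244σ.
Subtracting: σ = (0.038 − 0.021)/(0.5244 − (-0.2793)) = 0.021.
Then μ = 0.021 − (-0.2793)·0.021 = 0.027.

μ = 0.027, σ = 0.021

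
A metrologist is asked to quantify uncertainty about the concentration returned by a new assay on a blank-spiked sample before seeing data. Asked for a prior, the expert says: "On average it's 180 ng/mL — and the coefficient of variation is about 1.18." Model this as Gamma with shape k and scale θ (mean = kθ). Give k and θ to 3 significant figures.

For Gamma(k, scale θ): mean = kθ, variance = kθ², so CV = 1/√k.
CV = 1.18, hence k = 1/CV² = 0.718.
Then θ = mean/k = 180/0.718 = 251.

k ≈ 0.718, θ ≈ 251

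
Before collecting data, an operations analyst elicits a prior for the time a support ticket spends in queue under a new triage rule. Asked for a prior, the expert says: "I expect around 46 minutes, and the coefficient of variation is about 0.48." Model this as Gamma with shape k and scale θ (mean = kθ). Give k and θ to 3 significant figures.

For Gamma(k, scale θ): mean = kθ, variance = kθ², so CV = 1/√k.
CV = 0.48, hence k = 1/CV² = 4.34.
Then θ = mean/k = 46/4.34 = 10.6.

k ≈ 4.34, θ ≈ 10.6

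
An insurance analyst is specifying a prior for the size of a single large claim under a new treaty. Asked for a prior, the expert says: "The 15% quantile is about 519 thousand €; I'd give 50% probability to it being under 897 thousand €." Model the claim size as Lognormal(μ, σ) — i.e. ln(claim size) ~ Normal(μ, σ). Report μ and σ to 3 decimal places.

μ ≈ 6.799, σ ≈ 0.528

If T ~ Lognormal(μ,σ) then ln T ~ Normal(μ,σ), so the p-quantile of ln T is μ + z_p·σ.
ln(519) = 6.252 and ln(897) = 6.799; z_{0.15} = -1.036, z_{0.5} = 0.
σ = (6.799 − 6.252)/(0 − (-1.036)) = 0.528.
μ = 6.252 − (-1.036)·0.528 = 6.799.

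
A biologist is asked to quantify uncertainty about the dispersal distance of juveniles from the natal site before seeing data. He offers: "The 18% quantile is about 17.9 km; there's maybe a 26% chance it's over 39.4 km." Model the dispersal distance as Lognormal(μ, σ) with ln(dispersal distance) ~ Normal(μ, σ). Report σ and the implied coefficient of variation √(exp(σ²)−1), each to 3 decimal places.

σ ≈ 0.506, CV ≈ 0.540

If T ~ Lognormal(μ,σ) then ln T ~ Normal(μ,σ), so the p-quantile of ln T is μ + z_p·σ.
ln(17.9) = 2.885 and ln(39.4) = 3.674; z_{0.18} = -0.9154, z_{0.74} = 0.6433.
σ = (3.674 − 2.885)/(0.6433 − (-0.9154)) = 0.506.
μ = 2.885 − (-0.9154)·0.506 = 3.348.
CV = √(exp(σ²)−1) = √(exp(0.2562)−1) = 0.540.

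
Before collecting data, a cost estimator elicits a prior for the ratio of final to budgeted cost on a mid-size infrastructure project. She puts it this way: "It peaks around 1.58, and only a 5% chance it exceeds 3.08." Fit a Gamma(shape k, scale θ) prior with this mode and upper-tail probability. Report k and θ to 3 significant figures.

k ≈ 7.23, θ ≈ 0.254

Gamma(k,θ) with k>1 has mode (k−1)θ, so θ = 1.58/(k−1).
Need P(X < 3.08) = 0.95 with θ tied to k this way. Start at k = 2, θ = 1.58: P(X<3.08) ≈ 0.580.
Too low — raise k to concentrate. Iterating converges to k ≈ 7.23.
Then θ = 1.58/(7.23−1) ≈ 0.254.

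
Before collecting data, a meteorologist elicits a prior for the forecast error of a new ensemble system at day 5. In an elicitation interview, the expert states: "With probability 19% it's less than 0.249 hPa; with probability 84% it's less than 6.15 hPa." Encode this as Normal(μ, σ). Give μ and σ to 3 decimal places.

μ = 3.016, σ = 3.152

For Normal(μ,σ), the p-quantile is μ + z_p·σ. Here z_{0.19} = -0.8779, z_{0.84} = 0.9945.
So 0.249 = μ − 0.8779σ and 6.15 = μ + 0.9945σ.
Subtracting: σ = (6.15 − 0.249)/(0.9945 − (-0.8779)) = 3.152.
Then μ = 0.249 − (-0.8779)·3.152 = 3.016.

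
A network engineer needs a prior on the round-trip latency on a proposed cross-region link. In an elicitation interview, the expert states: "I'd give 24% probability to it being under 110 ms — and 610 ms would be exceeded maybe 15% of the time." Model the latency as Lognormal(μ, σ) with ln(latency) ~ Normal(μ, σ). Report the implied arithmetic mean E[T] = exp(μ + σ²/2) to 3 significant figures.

If T ~ Lognormal(μ,σ) then ln T ~ Normal(μ,σ), so the p-quantile of ln T is μ + z_p·σ.
ln(110) = 4.7 and ln(610) = 6.413; z_{0.24} = -0.7063, z_{0.85} = 1.036.
σ = (6.413 − 4.7)/(1.036 − (-0.7063)) = 0.983.
μ = 4.7 − (-0.7063)·0.983 = 5.395.
E[T] = exp(μ + σ²/2) = exp(5.395 + 0.4831) = 357 ms.

E[T] ≈ 357 ms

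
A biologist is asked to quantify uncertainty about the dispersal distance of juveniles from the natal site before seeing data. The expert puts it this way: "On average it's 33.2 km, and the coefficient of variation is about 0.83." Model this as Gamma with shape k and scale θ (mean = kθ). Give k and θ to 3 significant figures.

k ≈ 1.45, θ ≈ 22.9

For Gamma(k, scale θ): mean = kθ, variance = kθ², so CV = 1/√k.
CV = 0.83, hence k = 1/CV² = 1.45.
Then θ = mean/k = 33.2/1.45 = 22.9.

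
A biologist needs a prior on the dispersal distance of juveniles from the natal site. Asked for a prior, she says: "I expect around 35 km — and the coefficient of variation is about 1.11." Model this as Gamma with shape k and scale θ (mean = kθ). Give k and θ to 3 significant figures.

k ≈ 0.812, θ ≈ 43.1

For Gamma(k, scale θ): mean = kθ, variance = kθ², so CV = 1/√k.
CV = 1.11, hence k = 1/CV² = 0.812.
Then θ = mean/k = 35/0.812 = 43.1.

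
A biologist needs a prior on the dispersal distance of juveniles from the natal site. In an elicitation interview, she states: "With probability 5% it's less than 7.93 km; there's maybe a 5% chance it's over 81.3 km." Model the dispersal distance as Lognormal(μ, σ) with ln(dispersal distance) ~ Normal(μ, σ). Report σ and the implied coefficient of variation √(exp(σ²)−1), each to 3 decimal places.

If T ~ Lognormal(μ,σ) then ln T ~ Normal(μ,σ), so the p-quantile of ln T is μ + z_p·σ.
ln(7.93) = 2.071 and ln(81.3) = 4.398; z_{0.05} = -1.645, z_{0.95} = 1.645.
σ = (4.398 − 2.071)/(1.645 − (-1.645)) = 0.708.
μ = 2.071 − (-1.645)·0.708 = 3.234.
CV = √(exp(σ²)−1) = √(exp(0.5006)−1) = 0.806.

σ ≈ 0.708, CV ≈ 0.806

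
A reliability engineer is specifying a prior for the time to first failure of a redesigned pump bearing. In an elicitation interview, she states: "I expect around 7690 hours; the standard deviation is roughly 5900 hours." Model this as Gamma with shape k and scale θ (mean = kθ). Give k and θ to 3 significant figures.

k ≈ 1.7, θ ≈ 4530

For Gamma(k, scale θ): mean = kθ, variance = kθ², so CV = 1/√k.
CV = SD/mean = 5900/7690 = 0.7672, hence k = 1/CV² = 1.7.
Then θ = mean/k = 7690/1.7 = 4530.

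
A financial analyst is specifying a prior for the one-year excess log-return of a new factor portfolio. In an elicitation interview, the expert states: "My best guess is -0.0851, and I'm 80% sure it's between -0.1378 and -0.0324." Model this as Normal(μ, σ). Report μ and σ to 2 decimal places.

A symmetric 80% interval runs μ ± z·σ with z = 1.282.
Half-width = 0.0527, so σ = 0.0527/1.282 = 0.04.
μ is the stated best guess, -0.09.

μ = -0.09, σ = 0.04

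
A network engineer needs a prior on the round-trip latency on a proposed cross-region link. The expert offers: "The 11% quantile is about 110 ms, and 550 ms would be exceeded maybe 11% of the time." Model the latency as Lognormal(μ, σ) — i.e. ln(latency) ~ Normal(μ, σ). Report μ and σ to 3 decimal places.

μ ≈ 5.505, σ ≈ 0.656

If T ~ Lognormal(μ,σ) then ln T ~ Normal(μ,σ), so the p-quantile of ln T is μ + z_p·σ.
ln(110) = 4.7 and ln(550) = 6.31; z_{0.11} = -1.227, z_{0.89} = 1.227.
σ = (6.31 − 4.7)/(1.227 − (-1.227)) = 0.656.
μ = 4.7 − (-1.227)·0.656 = 5.505.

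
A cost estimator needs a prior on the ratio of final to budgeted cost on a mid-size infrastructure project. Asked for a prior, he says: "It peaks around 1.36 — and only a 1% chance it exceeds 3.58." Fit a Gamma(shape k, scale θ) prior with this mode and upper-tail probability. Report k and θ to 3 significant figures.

k ≈ 5.95, θ ≈ 0.275

Gamma(k,θ) with k>1 has mode (k−1)θ, so θ = 1.36/(k−1).
Need P(X < 3.58) = 0.99 with θ tied to k this way. Start at k = 2, θ = 1.36: P(X<3.58) ≈ 0.739.
Too low — raise k to concentrate. Iterating converges to k ≈ 5.95.
Then θ = 1.36/(5.95−1) ≈ 0.275.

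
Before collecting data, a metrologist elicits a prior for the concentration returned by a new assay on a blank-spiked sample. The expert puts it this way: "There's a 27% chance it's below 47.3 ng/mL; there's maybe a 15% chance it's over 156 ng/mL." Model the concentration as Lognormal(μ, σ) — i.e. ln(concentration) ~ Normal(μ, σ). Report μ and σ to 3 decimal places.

If T ~ Lognormal(μ,σ) then ln T ~ Normal(μ,σ), so the p-quantile of ln T is μ + z_p·σ.
ln(47.3) = 3.857 and ln(156) = 5.05; z_{0.27} = -0.6128, z_{0.85} = 1.036.
σ = (5.05 − 3.857)/(1.036 − (-0.6128)) = 0.724.
μ = 3.857 − (-0.6128)·0.724 = 4.300.

μ ≈ 4.300, σ ≈ 0.724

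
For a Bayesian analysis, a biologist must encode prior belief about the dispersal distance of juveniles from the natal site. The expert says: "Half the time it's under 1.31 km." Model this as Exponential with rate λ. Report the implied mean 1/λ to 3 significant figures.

Exponential median = ln 2 / λ, so λ = ln 2 / 1.31 = 0.529.
Mean = 1/λ = 1.89 km.

mean ≈ 1.89 km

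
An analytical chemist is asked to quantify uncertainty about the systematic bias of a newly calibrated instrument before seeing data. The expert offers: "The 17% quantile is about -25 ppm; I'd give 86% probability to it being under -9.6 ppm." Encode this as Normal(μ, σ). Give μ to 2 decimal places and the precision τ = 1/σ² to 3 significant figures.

For Normal(μ,σ), the p-quantile is μ + z_p·σ. Here z_{0.17} = -0.9542, z_{0.86} = 1.08.
So -25 = μ − 0.9542σ and -9.6 = μ + 1.08σ.
Subtracting: σ = (-9.6 − -25)/(1.08 − (-0.9542)) = 7.57.
Then μ = -25 − (-0.9542)·7.57 = -17.78.
Precision τ = 1/σ² = 1/7.569² = 0.0175.

μ = -17.78, τ = 0.0175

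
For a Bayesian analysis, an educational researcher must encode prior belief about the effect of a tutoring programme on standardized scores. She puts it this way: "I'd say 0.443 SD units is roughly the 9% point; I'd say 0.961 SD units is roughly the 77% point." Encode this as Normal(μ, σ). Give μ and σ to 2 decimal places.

μ = 0.78, σ = 0.25

The p-quantile of Normal(μ,σ) is μ + z_p·σ, with z_{0.09} = -1.341 and z_{0.77} = 0.7388.
Eliminate σ: μ = (z₂·x₁ − z₁·x₂)/(z₂ − z₁) = (0.7388·0.443 − (-1.341)·0.961)/2.08 = 0.78.
Then σ = (x₂ − x₁)/(z₂ − z₁) = (0.961 − 0.443)/2.08 = 0.25.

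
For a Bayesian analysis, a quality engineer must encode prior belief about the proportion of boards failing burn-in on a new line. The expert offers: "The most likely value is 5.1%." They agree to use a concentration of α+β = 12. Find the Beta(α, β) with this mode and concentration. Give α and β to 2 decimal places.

α = 1.51, β = 10.49

For α,β > 1 the Beta mode is (α−1)/(α+β−2). With α+β = 12, the mode is (α−1)/10.
Set (α−1)/10 = 0.051 → α = 1 + 0.051·10 = 1.51.
β = 12 − α = 10.49.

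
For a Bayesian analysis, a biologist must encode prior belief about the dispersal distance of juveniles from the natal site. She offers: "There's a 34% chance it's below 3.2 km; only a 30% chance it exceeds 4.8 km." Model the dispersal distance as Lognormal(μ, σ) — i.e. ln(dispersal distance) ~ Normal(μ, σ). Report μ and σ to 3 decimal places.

If T ~ Lognormal(μ,σ) then ln T ~ Normal(μ,σ), so the p-quantile of ln T is μ + z_p·σ.
ln(3.2) = 1.163 and ln(4.8) = 1.569; z_{0.34} = -0.4125, z_{0.7} = 0.5244.
σ = (1.569 − 1.163)/(0.5244 − (-0.4125)) = 0.433.
μ = 1.163 − (-0.4125)·0.433 = 1.342.

μ ≈ 1.342, σ ≈ 0.433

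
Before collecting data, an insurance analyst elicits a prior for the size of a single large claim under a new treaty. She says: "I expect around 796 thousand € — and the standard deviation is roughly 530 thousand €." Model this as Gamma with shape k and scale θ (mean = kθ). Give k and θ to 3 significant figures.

For Gamma(k, scale θ): mean = kθ, variance = kθ², so CV = 1/√k.
CV = SD/mean = 530/796 = 0.6658, hence k = 1/CV² = 2.26.
Then θ = mean/k = 796/2.26 = 353.

k ≈ 2.26, θ ≈ 353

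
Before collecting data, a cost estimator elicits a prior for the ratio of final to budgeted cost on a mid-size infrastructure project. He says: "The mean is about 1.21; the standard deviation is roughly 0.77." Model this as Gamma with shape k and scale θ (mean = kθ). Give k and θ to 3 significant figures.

For Gamma(k, scale θ): mean = kθ, variance = kθ², so CV = 1/√k.
CV = SD/mean = 0.77/1.21 = 0.6364, hence k = 1/CV² = 2.47.
Then θ = mean/k = 1.21/2.47 = 0.49.

k ≈ 2.47, θ ≈ 0.49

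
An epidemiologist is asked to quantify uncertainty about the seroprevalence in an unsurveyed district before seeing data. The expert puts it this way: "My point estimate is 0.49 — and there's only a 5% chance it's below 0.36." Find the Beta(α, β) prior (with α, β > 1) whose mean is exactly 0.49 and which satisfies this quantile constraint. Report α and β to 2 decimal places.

With mean 0.49 fixed, write α = 0.49s, β = 0.51s where s = α+β.
Need P(θ < 0.36) = 0.05 under Beta(0.49s, 0.51s). Normal approximation: (q−m)/√(m(1−m)/s) ≈ z_{0.05} = -1.64, so s ≈ 0.49·0.51·(-1.64)²/(0.36−0.49)² = 40.0.
At s = 40.0: P(θ<0.36) ≈ 0.048. Adjusting to match 0.05 gives s ≈ 38.95.
So α = 0.49·38.95 ≈ 19.09, β = 0.51·38.95 ≈ 19.86.

α ≈ 19.09, β ≈ 19.86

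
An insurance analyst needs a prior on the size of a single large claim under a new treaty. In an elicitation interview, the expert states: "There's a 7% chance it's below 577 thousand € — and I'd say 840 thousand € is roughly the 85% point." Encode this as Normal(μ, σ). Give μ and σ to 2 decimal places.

μ = 731.50, σ = 104.69

For Normal(μ,σ), the p-quantile is μ + z_p·σ. Here z_{0.07} = -1.476, z_{0.85} = 1.036.
So 577 = μ − 1.476σ and 840 = μ + 1.036σ.
Subtracting: σ = (840 − 577)/(1.036 − (-1.476)) = 104.69.
Then μ = 577 − (-1.476)·104.69 = 731.50.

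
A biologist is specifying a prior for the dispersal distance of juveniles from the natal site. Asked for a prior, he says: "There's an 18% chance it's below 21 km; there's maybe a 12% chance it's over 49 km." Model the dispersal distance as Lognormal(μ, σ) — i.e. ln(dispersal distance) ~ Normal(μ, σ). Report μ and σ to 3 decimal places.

If T ~ Lognormal(μ,σ) then ln T ~ Normal(μ,σ), so the p-quantile of ln T is μ + z_p·σ.
ln(21) = 3.045 and ln(49) = 3.892; z_{0.18} = -0.9154, z_{0.88} = 1.175.
σ = (3.892 − 3.045)/(1.175 − (-0.9154)) = 0.405.
μ = 3.045 − (-0.9154)·0.405 = 3.416.

μ ≈ 3.416, σ ≈ 0.405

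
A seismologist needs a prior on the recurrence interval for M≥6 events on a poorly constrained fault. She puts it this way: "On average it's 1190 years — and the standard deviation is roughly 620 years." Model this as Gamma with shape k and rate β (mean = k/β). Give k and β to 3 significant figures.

For Gamma(k, rate β): mean = k/β, variance = k/β², so CV = 1/√k.
CV = SD/mean = 620/1190 = 0.521, hence k = 1/CV² = 3.68.
Then β = k/mean = 3.68/1190 = 0.0031.

k ≈ 3.68, β ≈ 0.0031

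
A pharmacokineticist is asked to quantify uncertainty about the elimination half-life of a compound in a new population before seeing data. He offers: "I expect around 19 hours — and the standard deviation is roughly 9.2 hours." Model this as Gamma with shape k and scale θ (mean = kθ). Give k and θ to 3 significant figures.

k ≈ 4.27, θ ≈ 4.45

For Gamma(k, scale θ): mean = kθ, variance = kθ², so CV = 1/√k.
CV = SD/mean = 9.2/19 = 0.4842, hence k = 1/CV² = 4.27.
Then θ = mean/k = 19/4.27 = 4.45.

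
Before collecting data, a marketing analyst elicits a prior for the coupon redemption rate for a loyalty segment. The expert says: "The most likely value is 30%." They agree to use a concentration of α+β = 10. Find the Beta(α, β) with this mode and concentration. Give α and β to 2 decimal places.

α = 3.40, β = 6.60

For α,β > 1 the Beta mode is (α−1)/(α+β−2). With α+β = 10, the mode is (α−1)/8.
Set (α−1)/8 = 0.3 → α = 1 + 0.3·8 = 3.40.
β = 10 − α = 6.60.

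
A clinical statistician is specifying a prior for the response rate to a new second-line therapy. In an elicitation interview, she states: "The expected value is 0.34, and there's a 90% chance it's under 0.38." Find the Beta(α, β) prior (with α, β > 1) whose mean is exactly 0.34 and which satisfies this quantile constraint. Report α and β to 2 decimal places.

α ≈ 79.33, β ≈ 153.99

With mean 0.34 fixed, write α = 0.34s, β = 0.66s where s = α+β.
Need P(θ < 0.38) = 0.9 under Beta(0.34s, 0.66s). Normal approximation: (q−m)/√(m(1−m)/s) ≈ z_{0.9} = 1.28, so s ≈ 0.34·0.66·(1.28)²/(0.38−0.34)² = 230.3.
At s = 230.3: P(θ<0.38) ≈ 0.899. Adjusting to match 0.9 gives s ≈ 233.32.
So α = 0.34·233.32 ≈ 79.33, β = 0.66·233.32 ≈ 153.99.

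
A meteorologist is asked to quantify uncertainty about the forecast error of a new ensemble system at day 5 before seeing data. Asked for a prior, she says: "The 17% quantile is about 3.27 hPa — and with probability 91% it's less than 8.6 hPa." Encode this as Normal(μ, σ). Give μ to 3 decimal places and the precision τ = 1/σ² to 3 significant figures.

For Normal(μ,σ), the p-quantile is μ + z_p·σ. Here z_{0.17} = -0.9542, z_{0.91} = 1.341.
So 3.27 = μ − 0.9542σ and 8.6 = μ + 1.341σ.
Subtracting: σ = (8.6 − 3.27)/(1.341 − (-0.9542)) = 2.323.
Then μ = 3.27 − (-0.9542)·2.323 = 5.486.
Precision τ = 1/σ² = 1/2.323² = 0.185.

μ = 5.486, τ = 0.185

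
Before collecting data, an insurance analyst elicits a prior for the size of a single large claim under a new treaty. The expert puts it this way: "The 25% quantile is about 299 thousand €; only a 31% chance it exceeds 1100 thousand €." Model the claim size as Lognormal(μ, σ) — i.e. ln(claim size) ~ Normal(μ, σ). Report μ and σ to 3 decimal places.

If T ~ Lognormal(μ,σ) then ln T ~ Normal(μ,σ), so the p-quantile of ln T is μ + z_p·σ.
ln(299) = 5.7 and ln(1100) = 7.003; z_{0.25} = -0.6745, z_{0.69} = 0.4959.
σ = (7.003 − 5.7)/(0.4959 − (-0.6745)) = 1.113.
μ = 5.7 − (-0.6745)·1.113 = 6.451.

μ ≈ 6.451, σ ≈ 1.113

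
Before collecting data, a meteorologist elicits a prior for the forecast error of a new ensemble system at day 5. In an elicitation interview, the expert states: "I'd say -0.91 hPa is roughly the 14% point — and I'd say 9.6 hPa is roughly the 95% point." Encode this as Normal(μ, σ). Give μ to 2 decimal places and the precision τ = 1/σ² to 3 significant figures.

For Normal(μ,σ), the p-quantile is μ + z_p·σ. Here z_{0.14} = -1.08, z_{0.95} = 1.645.
So -0.91 = μ − 1.08σ and 9.6 = μ + 1.645σ.
Subtracting: σ = (9.6 − -0.91)/(1.645 − (-1.08)) = 3.86.
Then μ = -0.91 − (-1.08)·3.86 = 3.26.
Precision τ = 1/σ² = 1/3.857² = 0.0672.

μ = 3.26, τ = 0.0672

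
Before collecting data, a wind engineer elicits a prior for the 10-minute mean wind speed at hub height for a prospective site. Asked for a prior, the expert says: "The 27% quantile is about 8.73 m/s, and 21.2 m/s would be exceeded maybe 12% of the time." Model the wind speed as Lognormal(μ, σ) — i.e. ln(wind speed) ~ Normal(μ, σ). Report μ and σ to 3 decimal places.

μ ≈ 2.471, σ ≈ 0.496

If T ~ Lognormal(μ,σ) then ln T ~ Normal(μ,σ), so the p-quantile of ln T is μ + z_p·σ.
ln(8.73) = 2.167 and ln(21.2) = 3.054; z_{0.27} = -0.6128, z_{0.88} = 1.175.
σ = (3.054 − 2.167)/(1.175 − (-0.6128)) = 0.496.
μ = 2.167 − (-0.6128)·0.496 = 2.471.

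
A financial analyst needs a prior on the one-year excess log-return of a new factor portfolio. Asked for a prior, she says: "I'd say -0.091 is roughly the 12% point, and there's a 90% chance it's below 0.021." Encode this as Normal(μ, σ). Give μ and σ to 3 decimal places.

μ = -0.037, σ = 0.046

For Normal(μ,σ), the p-quantile is μ + z_p·σ. Here z_{0.12} = -1.175, z_{0.9} = 1.282.
So -0.091 = μ − 1.175σ and 0.021 = μ + 1.282σ.
Subtracting: σ = (0.021 − -0.091)/(1.282 − (-1.175)) = 0.046.
Then μ = -0.091 − (-1.175)·0.046 = -0.037.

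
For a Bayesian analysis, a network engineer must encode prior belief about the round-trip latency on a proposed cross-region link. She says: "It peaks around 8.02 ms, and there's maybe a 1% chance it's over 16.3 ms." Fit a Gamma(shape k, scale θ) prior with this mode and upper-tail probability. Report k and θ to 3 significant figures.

Gamma(k,θ) with k>1 has mode (k−1)θ, so θ = 8.02/(k−1).
Need P(X < 16.3) = 0.99 with θ tied to k this way. Start at k = 2, θ = 8.02: P(X<16.3) ≈ 0.603.
Too low — raise k to concentrate. Iterating converges to k ≈ 10.7.
Then θ = 8.02/(10.7−1) ≈ 0.824.

k ≈ 10.7, θ ≈ 0.824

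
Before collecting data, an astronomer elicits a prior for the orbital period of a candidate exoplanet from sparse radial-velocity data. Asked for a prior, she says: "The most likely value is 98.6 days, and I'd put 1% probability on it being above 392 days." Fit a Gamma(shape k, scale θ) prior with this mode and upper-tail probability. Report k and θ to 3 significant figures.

k ≈ 3.2, θ ≈ 44.9

Gamma(k,θ) with k>1 has mode (k−1)θ, so θ = 98.6/(k−1).
Need P(X < 392) = 0.99 with θ tied to k this way. Start at k = 2, θ = 98.6: P(X<392) ≈ 0.907.
Too low — raise k to concentrate. Iterating converges to k ≈ 3.2.
Then θ = 98.6/(3.2−1) ≈ 44.9.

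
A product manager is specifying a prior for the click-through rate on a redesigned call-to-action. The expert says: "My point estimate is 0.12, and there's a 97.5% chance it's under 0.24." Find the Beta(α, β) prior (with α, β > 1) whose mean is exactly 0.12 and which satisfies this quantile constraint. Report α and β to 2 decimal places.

With mean 0.12 fixed, write α = 0.12s, β = 0.88s where s = α+β.
Need P(θ < 0.24) = 0.975 under Beta(0.12s, 0.88s). Normal approximation: (q−m)/√(m(1−m)/s) ≈ z_{0.975} = 1.96, so s ≈ 0.12·0.88·(1.96)²/(0.24−0.12)² = 28.2.
At s = 28.2: P(θ<0.24) ≈ 0.958. Adjusting to match 0.975 gives s ≈ 37.40.
So α = 0.12·37.40 ≈ 4.49, β = 0.88·37.40 ≈ 32.91.

α ≈ 4.49, β ≈ 32.91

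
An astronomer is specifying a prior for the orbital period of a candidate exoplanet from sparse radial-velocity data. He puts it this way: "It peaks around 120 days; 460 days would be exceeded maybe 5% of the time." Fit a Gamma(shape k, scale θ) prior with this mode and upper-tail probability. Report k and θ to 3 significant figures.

k ≈ 2.41, θ ≈ 85.4

Gamma(k,θ) with k>1 has mode (k−1)θ, so θ = 120/(k−1).
Need P(X < 460) = 0.95 with θ tied to k this way. Start at k = 2, θ = 120: P(X<460) ≈ 0.895.
Too low — raise k to concentrate. Iterating converges to k ≈ 2.41.
Then θ = 120/(2.41−1) ≈ 85.4.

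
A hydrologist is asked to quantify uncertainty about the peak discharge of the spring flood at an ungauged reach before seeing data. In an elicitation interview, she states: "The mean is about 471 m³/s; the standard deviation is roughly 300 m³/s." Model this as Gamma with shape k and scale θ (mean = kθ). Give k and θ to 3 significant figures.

k ≈ 2.46, θ ≈ 191

For Gamma(k, scale θ): mean = kθ, variance = kθ², so CV = 1/√k.
CV = SD/mean = 300/471 = 0.6369, hence k = 1/CV² = 2.46.
Then θ = mean/k = 471/2.46 = 191.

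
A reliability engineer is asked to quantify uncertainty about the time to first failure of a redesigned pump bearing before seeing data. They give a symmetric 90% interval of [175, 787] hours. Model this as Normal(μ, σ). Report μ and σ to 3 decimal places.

A symmetric 90% interval runs μ ± z·σ with z = 1.645.
Half-width = 306, so σ = 306/1.645 = 186.035.
μ is the interval midpoint, 481.000.

μ = 481.000, σ = 186.035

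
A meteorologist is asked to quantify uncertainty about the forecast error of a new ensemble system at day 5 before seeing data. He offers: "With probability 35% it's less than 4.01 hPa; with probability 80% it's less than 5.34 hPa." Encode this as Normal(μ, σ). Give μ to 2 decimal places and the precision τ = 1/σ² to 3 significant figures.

For Normal(μ,σ), the p-quantile is μ + z_p·σ. Here z_{0.35} = -0.3853, z_{0.8} = 0.8416.
So 4.01 = μ − 0.3853σ and 5.34 = μ + 0.8416σ.
Subtracting: σ = (5.34 − 4.01)/(0.8416 − (-0.3853)) = 1.08.
Then μ = 4.01 − (-0.3853)·1.08 = 4.43.
Precision τ = 1/σ² = 1/1.084² = 0.851.

μ = 4.43, τ = 0.851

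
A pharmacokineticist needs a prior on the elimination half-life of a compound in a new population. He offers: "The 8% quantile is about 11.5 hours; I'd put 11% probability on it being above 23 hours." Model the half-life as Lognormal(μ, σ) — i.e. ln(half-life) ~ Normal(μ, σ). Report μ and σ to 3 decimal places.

μ ≈ 2.812, σ ≈ 0.263

If T ~ Lognormal(μ,σ) then ln T ~ Normal(μ,σ), so the p-quantile of ln T is μ + z_p·σ.
ln(11.5) = 2.442 and ln(23) = 3.135; z_{0.08} = -1.405, z_{0.89} = 1.227.
σ = (3.135 − 2.442)/(1.227 − (-1.405)) = 0.263.
μ = 2.442 − (-1.405)·0.263 = 2.812.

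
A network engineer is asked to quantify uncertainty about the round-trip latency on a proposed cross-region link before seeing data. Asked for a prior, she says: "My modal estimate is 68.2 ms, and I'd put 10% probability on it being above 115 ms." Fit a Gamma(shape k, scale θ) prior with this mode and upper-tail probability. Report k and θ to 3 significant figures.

Gamma(k,θ) with k>1 has mode (k−1)θ, so θ = 68.2/(k−1).
Need P(X < 115) = 0.9 with θ tied to k this way. Start at k = 2, θ = 68.2: P(X<115) ≈ 0.502.
Too low — raise k to concentrate. Iterating converges to k ≈ 7.93.
Then θ = 68.2/(7.93−1) ≈ 9.84.

k ≈ 7.93, θ ≈ 9.84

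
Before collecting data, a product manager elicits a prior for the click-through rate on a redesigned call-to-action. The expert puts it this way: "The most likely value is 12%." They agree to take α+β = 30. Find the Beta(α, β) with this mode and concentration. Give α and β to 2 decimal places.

α = 4.36, β = 25.64

For α,β > 1 the Beta mode is (α−1)/(α+β−2). With α+β = 30, the mode is (α−1)/28.
Set (α−1)/28 = 0.12 → α = 1 + 0.12·28 = 4.36.
β = 30 − α = 25.64.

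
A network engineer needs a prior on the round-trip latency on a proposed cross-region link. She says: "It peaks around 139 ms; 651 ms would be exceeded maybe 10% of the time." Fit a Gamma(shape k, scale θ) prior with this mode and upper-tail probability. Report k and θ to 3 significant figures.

k ≈ 1.75, θ ≈ 185

Gamma(k,θ) with k>1 has mode (k−1)θ, so θ = 139/(k−1).
Need P(X < 651) = 0.9 with θ tied to k this way. Start at k = 2, θ = 139: P(X<651) ≈ 0.947.
Too high — lower k to spread out. Iterating converges to k ≈ 1.75.
Then θ = 139/(1.75−1) ≈ 185.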